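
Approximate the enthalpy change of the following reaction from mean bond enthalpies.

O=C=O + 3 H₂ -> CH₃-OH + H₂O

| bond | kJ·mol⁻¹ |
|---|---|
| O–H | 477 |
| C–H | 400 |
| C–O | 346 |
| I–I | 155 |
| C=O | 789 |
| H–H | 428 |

Bonds broken (reactants):
  C=O: 2 × 789 = 1578
  H–H: 3 × 428 = 1284
  Σ(broken) = 2862 kJ
Bonds formed (products):
  C–H: 3 × 400 = 1200
  C–O: 1 × 346 = 346
  O–H: 3 × 477 = 1431
  Σ(formed) = 2977 kJ
ΔH = Σ(broken) − Σ(formed) = 2862 − 2977 = −115 kJ

ΔH ≈ −115 kJ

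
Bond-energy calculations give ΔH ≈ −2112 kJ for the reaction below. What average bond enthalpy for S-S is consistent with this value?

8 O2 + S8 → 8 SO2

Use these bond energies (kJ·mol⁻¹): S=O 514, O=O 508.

Let D be the S-S bond energy.
Σ(broken) = 8×508 + 8×D = 4064 + 8D
Σ(formed) = 16×514 = 8224
ΔH = Σ(broken) − Σ(formed) = (4064 + 8D) − (8224) = −4160 + 8D
Setting this equal to −2112 kJ gives 8D = 2048, so D = 256 kJ/mol.

D(S-S) ≈ 256 kJ/mol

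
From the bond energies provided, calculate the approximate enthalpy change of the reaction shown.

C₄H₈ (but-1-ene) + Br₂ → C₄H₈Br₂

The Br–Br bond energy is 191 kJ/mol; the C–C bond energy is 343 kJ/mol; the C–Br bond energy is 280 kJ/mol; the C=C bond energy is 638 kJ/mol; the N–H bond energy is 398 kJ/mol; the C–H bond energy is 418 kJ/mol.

ΔH ≈ −74 kJ

Bonds broken (reactants):
  Br–Br: 1 × 191 = 191
  C–C: 2 × 343 = 686
  C–H: 8 × 418 = 3344
  C=C: 1 × 638 = 638
  Σ(broken) = 4859 kJ
Bonds formed (products):
  C–Br: 2 × 280 = 560
  C–C: 3 × 343 = 1029
  C–H: 8 × 418 = 3344
  Σ(formed) = 4933 kJ
ΔH = Σ(broken) − Σ(formed) = 4859 − 4933 = −74 kJ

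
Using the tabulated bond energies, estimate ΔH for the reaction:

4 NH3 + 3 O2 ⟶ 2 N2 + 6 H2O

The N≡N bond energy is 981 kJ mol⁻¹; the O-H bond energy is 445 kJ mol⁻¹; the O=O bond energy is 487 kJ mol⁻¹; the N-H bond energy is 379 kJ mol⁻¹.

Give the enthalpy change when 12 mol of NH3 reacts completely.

ΔH = −3879 kJ

Bonds broken (reactants):
  N-H: 12 × 379 = 4548
  O=O: 3 × 487 = 1461
  Σ(broken) = 6009 kJ
Bonds formed (products):
  N≡N: 2 × 981 = 1962
  O-H: 12 × 445 = 5340
  Σ(formed) = 7302 kJ
ΔH = Σ(broken) − Σ(formed) = 6009 − 7302 = −1293 kJ
For 3× the reaction as written: 3 × (−1293) = −3879 kJ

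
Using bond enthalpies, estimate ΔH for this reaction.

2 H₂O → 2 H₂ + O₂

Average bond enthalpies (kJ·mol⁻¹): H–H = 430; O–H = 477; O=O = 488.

Bonds broken (reactants):
  O–H: 4 × 477 = 1908
  Σ(broken) = 1908 kJ
Bonds formed (products):
  H–H: 2 × 430 = 860
  O=O: 1 × 488 = 488
  Σ(formed) = 1348 kJ
ΔH = Σ(broken) − Σ(formed) = 1908 − 1348 = +560 kJ

ΔH ≈ +560 kJ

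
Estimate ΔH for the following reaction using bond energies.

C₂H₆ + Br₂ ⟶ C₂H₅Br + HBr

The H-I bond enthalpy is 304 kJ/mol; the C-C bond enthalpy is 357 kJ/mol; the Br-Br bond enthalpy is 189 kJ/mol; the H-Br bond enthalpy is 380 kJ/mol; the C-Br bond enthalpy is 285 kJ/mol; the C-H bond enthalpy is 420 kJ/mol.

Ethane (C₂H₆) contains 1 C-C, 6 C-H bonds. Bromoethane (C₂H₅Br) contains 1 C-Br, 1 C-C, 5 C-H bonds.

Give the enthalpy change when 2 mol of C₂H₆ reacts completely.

Bonds broken (reactants):
  Br-Br: 1 × 189 = 189
  C-C: 1 × 357 = 357
  C-H: 6 × 420 = 2520
  Σ(broken) = 3066 kJ
Bonds formed (products):
  C-Br: 1 × 285 = 285
  C-C: 1 × 357 = 357
  C-H: 5 × 420 = 2100
  H-Br: 1 × 380 = 380
  Σ(formed) = 3122 kJ
ΔH = Σ(broken) − Σ(formed) = 3066 − 3122 = −56 kJ
For 2× the reaction as written: 2 × (−56) = −112 kJ

ΔH = −112 kJ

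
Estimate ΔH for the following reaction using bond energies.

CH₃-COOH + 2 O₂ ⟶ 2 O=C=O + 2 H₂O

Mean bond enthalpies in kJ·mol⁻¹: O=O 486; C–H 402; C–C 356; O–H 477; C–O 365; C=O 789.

Bonds broken (reactants):
  C–C: 1 × 356 = 356
  C–H: 3 × 402 = 1206
  C–O: 1 × 365 = 365
  C=O: 1 × 789 = 789
  O–H: 1 × 477 = 477
  O=O: 2 × 486 = 972
  Σ(broken) = 4165 kJ
Bonds formed (products):
  C=O: 4 × 789 = 3156
  O–H: 4 × 477 = 1908
  Σ(formed) = 5064 kJ
ΔH = Σ(broken) − Σ(formed) = 4165 − 5064 = −899 kJ

ΔH ≈ −899 kJ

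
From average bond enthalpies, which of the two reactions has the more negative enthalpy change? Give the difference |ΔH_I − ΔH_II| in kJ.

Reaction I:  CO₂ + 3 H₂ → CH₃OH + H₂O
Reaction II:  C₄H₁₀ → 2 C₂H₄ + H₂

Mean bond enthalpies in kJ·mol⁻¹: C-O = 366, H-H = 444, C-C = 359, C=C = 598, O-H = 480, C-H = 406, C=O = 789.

Reaction I:
  Bonds broken (reactants):
    C=O: 2 × 789 = 1578
    H-H: 3 × 444 = 1332
    Σ(broken) = 2910 kJ
  Bonds formed (products):
    C-H: 3 × 406 = 1218
    C-O: 1 × 366 = 366
    O-H: 3 × 480 = 1440
    Σ(formed) = 3024 kJ
  ΔH_I = 2910 − 3024 = −114 kJ
Reaction II:
  Bonds broken (reactants):
    C-C: 3 × 359 = 1077
    C-H: 10 × 406 = 4060
    Σ(broken) = 5137 kJ
  Bonds formed (products):
    C-H: 8 × 406 = 3248
    C=C: 2 × 598 = 1196
    H-H: 1 × 444 = 444
    Σ(formed) = 4888 kJ
  ΔH_II = 5137 − 4888 = +249 kJ
ΔH_I − ΔH_II = −363 kJ, so reaction I has the more negative ΔH; |ΔH_I − ΔH_II| = 363 kJ.

Reaction I, by 363 kJ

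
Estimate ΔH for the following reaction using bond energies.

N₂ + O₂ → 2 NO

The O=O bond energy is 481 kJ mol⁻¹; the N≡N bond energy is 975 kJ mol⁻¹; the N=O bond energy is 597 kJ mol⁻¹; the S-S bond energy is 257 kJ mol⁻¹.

Bonds broken (reactants):
  N≡N: 1 × 975 = 975
  O=O: 1 × 481 = 481
  Σ(broken) = 1456 kJ
Bonds formed (products):
  N=O: 2 × 597 = 1194
  Σ(formed) = 1194 kJ
ΔH = Σ(broken) − Σ(formed) = 1456 − 1194 = +262 kJ

ΔH ≈ +262 kJ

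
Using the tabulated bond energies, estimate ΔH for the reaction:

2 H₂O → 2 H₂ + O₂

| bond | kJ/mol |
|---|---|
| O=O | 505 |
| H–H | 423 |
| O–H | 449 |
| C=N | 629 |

ΔH ≈ +445 kJ

Bonds broken (reactants):
  O–H: 4 × 449 = 1796
  Σ(broken) = 1796 kJ
Bonds formed (products):
  H–H: 2 × 423 = 846
  O=O: 1 × 505 = 505
  Σ(formed) = 1351 kJ
ΔH = Σ(broken) − Σ(formed) = 1796 − 1351 = +445 kJ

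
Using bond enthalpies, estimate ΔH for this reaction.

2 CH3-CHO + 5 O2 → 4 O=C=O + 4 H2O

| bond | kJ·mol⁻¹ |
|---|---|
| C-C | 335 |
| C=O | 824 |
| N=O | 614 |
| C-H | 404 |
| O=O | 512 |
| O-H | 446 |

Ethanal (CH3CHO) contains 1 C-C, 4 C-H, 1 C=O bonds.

Bonds broken (reactants):
  C-C: 2 × 335 = 670
  C-H: 8 × 404 = 3232
  C=O: 2 × 824 = 1648
  O=O: 5 × 512 = 2560
  Σ(broken) = 8110 kJ
Bonds formed (products):
  C=O: 8 × 824 = 6592
  O-H: 8 × 446 = 3568
  Σ(formed) = 10160 kJ
ΔH = Σ(broken) − Σ(formed) = 8110 − 10160 = −2050 kJ

ΔH ≈ −2050 kJ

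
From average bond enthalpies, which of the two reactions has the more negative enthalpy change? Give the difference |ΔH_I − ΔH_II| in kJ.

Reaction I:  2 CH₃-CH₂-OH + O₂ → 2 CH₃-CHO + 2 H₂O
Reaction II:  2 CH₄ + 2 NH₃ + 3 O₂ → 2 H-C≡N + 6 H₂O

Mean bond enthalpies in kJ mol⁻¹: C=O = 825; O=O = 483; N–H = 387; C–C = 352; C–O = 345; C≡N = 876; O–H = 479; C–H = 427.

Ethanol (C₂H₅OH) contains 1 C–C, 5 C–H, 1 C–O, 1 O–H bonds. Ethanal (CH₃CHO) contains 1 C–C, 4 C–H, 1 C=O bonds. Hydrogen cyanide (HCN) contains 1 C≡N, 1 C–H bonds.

Reaction II, by 586 kJ

Reaction I:
  Bonds broken (reactants):
    C–C: 2 × 352 = 704
    C–H: 10 × 427 = 4270
    C–O: 2 × 345 = 690
    O–H: 2 × 479 = 958
    O=O: 1 × 483 = 483
    Σ(broken) = 7105 kJ
  Bonds formed (products):
    C–C: 2 × 352 = 704
    C–H: 8 × 427 = 3416
    C=O: 2 × 825 = 1650
    O–H: 4 × 479 = 1916
    Σ(formed) = 7686 kJ
  ΔH_I = 7105 − 7686 = −581 kJ
Reaction II:
  Bonds broken (reactants):
    C–H: 8 × 427 = 3416
    N–H: 6 × 387 = 2322
    O=O: 3 × 483 = 1449
    Σ(broken) = 7187 kJ
  Bonds formed (products):
    C≡N: 2 × 876 = 1752
    C–H: 2 × 427 = 854
    O–H: 12 × 479 = 5748
    Σ(formed) = 8354 kJ
  ΔH_II = 7187 − 8354 = −1167 kJ
ΔH_I − ΔH_II = +586 kJ, so reaction II has the more negative ΔH; |ΔH_I − ΔH_II| = 586 kJ.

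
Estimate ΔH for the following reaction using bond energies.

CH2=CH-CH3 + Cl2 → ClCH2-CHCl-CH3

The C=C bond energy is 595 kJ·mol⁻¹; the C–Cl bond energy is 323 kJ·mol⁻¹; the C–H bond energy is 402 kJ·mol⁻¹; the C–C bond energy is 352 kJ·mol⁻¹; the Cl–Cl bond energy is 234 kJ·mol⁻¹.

ΔH ≈ −169 kJ

Bonds broken (reactants):
  C–C: 1 × 352 = 352
  C–H: 6 × 402 = 2412
  C=C: 1 × 595 = 595
  Cl–Cl: 1 × 234 = 234
  Σ(broken) = 3593 kJ
Bonds formed (products):
  C–C: 2 × 352 = 704
  C–Cl: 2 × 323 = 646
  C–H: 6 × 402 = 2412
  Σ(formed) = 3762 kJ
ΔH = Σ(broken) − Σ(formed) = 3593 − 3762 = −169 kJ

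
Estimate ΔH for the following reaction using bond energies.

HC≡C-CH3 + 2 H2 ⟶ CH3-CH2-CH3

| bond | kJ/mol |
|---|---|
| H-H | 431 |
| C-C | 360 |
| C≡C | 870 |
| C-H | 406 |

ΔH ≈ −252 kJ

Bonds broken (reactants):
  C≡C: 1 × 870 = 870
  C-C: 1 × 360 = 360
  C-H: 4 × 406 = 1624
  H-H: 2 × 431 = 862
  Σ(broken) = 3716 kJ
Bonds formed (products):
  C-C: 2 × 360 = 720
  C-H: 8 × 406 = 3248
  Σ(formed) = 3968 kJ
ΔH = Σ(broken) − Σ(formed) = 3716 − 3968 = −252 kJ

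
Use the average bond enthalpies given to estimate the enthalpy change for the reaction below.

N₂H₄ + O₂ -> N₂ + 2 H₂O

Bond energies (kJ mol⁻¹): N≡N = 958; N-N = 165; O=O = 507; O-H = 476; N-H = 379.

ΔH ≈ −674 kJ

Bonds broken (reactants):
  N-H: 4 × 379 = 1516
  N-N: 1 × 165 = 165
  O=O: 1 × 507 = 507
  Σ(broken) = 2188 kJ
Bonds formed (products):
  N≡N: 1 × 958 = 958
  O-H: 4 × 476 = 1904
  Σ(formed) = 2862 kJ
ΔH = Σ(broken) − Σ(formed) = 2188 − 2862 = −674 kJ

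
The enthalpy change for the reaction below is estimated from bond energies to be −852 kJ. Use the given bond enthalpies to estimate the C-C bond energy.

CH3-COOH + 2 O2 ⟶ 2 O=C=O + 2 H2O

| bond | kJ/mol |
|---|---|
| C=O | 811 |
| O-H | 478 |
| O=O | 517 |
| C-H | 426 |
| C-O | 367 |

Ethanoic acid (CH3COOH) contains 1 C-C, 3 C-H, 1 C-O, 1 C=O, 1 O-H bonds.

D(C-C) ≈ 336 kJ/mol

Let D be the C-C bond energy.
Σ(broken) = 1×D + 3×426 + 1×367 + 1×811 + 1×478 + 2×517 = 3968 + D
Σ(formed) = 4×811 + 4×478 = 5156
ΔH = Σ(broken) − Σ(formed) = (3968 + D) − (5156) = −1188 + D
Setting this equal to −852 kJ gives D = 336 kJ/mol.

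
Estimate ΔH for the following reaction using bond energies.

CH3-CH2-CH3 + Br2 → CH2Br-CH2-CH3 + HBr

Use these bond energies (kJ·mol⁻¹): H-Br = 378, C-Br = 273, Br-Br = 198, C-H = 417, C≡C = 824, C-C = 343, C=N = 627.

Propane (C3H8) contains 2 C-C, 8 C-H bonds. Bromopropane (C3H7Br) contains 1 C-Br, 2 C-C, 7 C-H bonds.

ΔH ≈ −36 kJ

Bonds broken (reactants):
  Br-Br: 1 × 198 = 198
  C-C: 2 × 343 = 686
  C-H: 8 × 417 = 3336
  Σ(broken) = 4220 kJ
Bonds formed (products):
  C-Br: 1 × 273 = 273
  C-C: 2 × 343 = 686
  C-H: 7 × 417 = 2919
  H-Br: 1 × 378 = 378
  Σ(formed) = 4256 kJ
ΔH = Σ(broken) − Σ(formed) = 4220 − 4256 = −36 kJ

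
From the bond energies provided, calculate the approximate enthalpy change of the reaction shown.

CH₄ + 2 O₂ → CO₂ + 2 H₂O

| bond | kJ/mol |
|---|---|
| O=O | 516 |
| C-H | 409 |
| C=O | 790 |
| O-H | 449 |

Bonds broken (reactants):
  C-H: 4 × 409 = 1636
  O=O: 2 × 516 = 1032
  Σ(broken) = 2668 kJ
Bonds formed (products):
  C=O: 2 × 790 = 1580
  O-H: 4 × 449 = 1796
  Σ(formed) = 3376 kJ
ΔH = Σ(broken) − Σ(formed) = 2668 − 3376 = −708 kJ

ΔH ≈ −708 kJ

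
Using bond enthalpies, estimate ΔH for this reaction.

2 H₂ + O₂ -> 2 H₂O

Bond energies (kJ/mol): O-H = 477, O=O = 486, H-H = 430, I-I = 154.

Bonds broken (reactants):
  H-H: 2 × 430 = 860
  O=O: 1 × 486 = 486
  Σ(broken) = 1346 kJ
Bonds formed (products):
  O-H: 4 × 477 = 1908
  Σ(formed) = 1908 kJ
ΔH = Σ(broken) − Σ(formed) = 1346 − 1908 = −562 kJ

ΔH ≈ −562 kJ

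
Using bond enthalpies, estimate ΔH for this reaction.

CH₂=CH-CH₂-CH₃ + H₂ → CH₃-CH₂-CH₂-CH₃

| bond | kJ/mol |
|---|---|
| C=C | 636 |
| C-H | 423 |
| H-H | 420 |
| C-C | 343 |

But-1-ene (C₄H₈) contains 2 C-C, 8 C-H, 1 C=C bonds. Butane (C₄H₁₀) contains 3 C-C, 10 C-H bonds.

ΔH ≈ −133 kJ

Bonds broken (reactants):
  C-C: 2 × 343 = 686
  C-H: 8 × 423 = 3384
  C=C: 1 × 636 = 636
  H-H: 1 × 420 = 420
  Σ(broken) = 5126 kJ
Bonds formed (products):
  C-C: 3 × 343 = 1029
  C-H: 10 × 423 = 4230
  Σ(formed) = 5259 kJ
ΔH = Σ(broken) − Σ(formed) = 5126 − 5259 = −133 kJ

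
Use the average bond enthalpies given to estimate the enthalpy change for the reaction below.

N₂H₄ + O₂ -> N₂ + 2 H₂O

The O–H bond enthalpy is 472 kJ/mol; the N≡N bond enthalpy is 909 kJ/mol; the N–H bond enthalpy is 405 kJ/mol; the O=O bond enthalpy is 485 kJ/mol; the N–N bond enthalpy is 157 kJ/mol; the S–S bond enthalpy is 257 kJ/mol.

ΔH ≈ −535 kJ

Bonds broken (reactants):
  N–H: 4 × 405 = 1620
  N–N: 1 × 157 = 157
  O=O: 1 × 485 = 485
  Σ(broken) = 2262 kJ
Bonds formed (products):
  N≡N: 1 × 909 = 909
  O–H: 4 × 472 = 1888
  Σ(formed) = 2797 kJ
ΔH = Σ(broken) − Σ(formed) = 2262 − 2797 = −535 kJ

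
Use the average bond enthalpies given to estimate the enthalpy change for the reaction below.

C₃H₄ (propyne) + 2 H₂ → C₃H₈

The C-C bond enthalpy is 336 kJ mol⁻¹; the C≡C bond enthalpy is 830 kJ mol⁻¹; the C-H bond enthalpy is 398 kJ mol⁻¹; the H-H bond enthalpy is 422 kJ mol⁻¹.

ΔH ≈ −254 kJ

Bonds broken (reactants):
  C≡C: 1 × 830 = 830
  C-C: 1 × 336 = 336
  C-H: 4 × 398 = 1592
  H-H: 2 × 422 = 844
  Σ(broken) = 3602 kJ
Bonds formed (products):
  C-C: 2 × 336 = 672
  C-H: 8 × 398 = 3184
  Σ(formed) = 3856 kJ
ΔH = Σ(broken) − Σ(formed) = 3602 − 3856 = −254 kJ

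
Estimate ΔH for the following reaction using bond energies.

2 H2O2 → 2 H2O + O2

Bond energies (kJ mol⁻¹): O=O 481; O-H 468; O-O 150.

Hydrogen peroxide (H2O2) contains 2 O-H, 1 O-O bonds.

Bonds broken (reactants):
  O-H: 4 × 468 = 1872
  O-O: 2 × 150 = 300
  Σ(broken) = 2172 kJ
Bonds formed (products):
  O-H: 4 × 468 = 1872
  O=O: 1 × 481 = 481
  Σ(formed) = 2353 kJ
ΔH = Σ(broken) − Σ(formed) = 2172 − 2353 = −181 kJ

ΔH ≈ −181 kJ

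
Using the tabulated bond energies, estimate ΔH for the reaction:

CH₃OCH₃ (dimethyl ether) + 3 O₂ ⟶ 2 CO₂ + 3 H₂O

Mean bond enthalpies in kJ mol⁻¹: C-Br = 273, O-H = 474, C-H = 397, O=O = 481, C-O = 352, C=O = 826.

Bonds broken (reactants):
  C-H: 6 × 397 = 2382
  C-O: 2 × 352 = 704
  O=O: 3 × 481 = 1443
  Σ(broken) = 4529 kJ
Bonds formed (products):
  C=O: 4 × 826 = 3304
  O-H: 6 × 474 = 2844
  Σ(formed) = 6148 kJ
ΔH = Σ(broken) − Σ(formed) = 4529 − 6148 = −1619 kJ

ΔH ≈ −1619 kJ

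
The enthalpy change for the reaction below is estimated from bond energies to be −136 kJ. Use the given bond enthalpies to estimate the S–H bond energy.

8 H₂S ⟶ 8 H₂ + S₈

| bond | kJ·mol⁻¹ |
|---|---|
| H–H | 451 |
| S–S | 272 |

D(S–H) ≈ 353 kJ/mol

Let D be the S–H bond energy.
Σ(broken) = 16×D = 16D
Σ(formed) = 8×451 + 8×272 = 5784
ΔH = Σ(broken) − Σ(formed) = (16D) − (5784) = −5784 + 16D
Setting this equal to −136 kJ gives 16D = 5648, so D = 353 kJ/mol.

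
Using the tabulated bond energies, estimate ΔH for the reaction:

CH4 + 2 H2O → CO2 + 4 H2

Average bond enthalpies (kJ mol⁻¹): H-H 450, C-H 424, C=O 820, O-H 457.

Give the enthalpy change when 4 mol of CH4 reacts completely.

Bonds broken (reactants):
  C-H: 4 × 424 = 1696
  O-H: 4 × 457 = 1828
  Σ(broken) = 3524 kJ
Bonds formed (products):
  C=O: 2 × 820 = 1640
  H-H: 4 × 450 = 1800
  Σ(formed) = 3440 kJ
ΔH = Σ(broken) − Σ(formed) = 3524 − 3440 = +84 kJ
For 4× the reaction as written: 4 × (+84) = +336 kJ

ΔH = +336 kJ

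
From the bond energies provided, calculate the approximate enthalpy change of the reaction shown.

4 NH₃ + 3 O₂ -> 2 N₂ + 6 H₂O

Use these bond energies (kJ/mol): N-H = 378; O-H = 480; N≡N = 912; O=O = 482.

Bonds broken (reactants):
  N-H: 12 × 378 = 4536
  O=O: 3 × 482 = 1446
  Σ(broken) = 5982 kJ
Bonds formed (products):
  N≡N: 2 × 912 = 1824
  O-H: 12 × 480 = 5760
  Σ(formed) = 7584 kJ
ΔH = Σ(broken) − Σ(formed) = 5982 − 7584 = −1602 kJ

ΔH ≈ −1602 kJ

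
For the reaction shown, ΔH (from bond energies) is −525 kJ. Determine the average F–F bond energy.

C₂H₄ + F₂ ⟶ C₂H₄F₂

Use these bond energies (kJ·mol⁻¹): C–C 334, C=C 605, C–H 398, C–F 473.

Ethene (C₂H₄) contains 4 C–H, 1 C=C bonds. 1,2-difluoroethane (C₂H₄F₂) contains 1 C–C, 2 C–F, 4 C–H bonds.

D(F–F) ≈ 150 kJ/mol

Let D be the F–F bond energy.
Σ(broken) = 4×398 + 1×605 + 1×D = 2197 + D
Σ(formed) = 1×334 + 2×473 + 4×398 = 2872
ΔH = Σ(broken) − Σ(formed) = (2197 + D) − (2872) = −675 + D
Setting this equal to −525 kJ gives D = 150 kJ/mol.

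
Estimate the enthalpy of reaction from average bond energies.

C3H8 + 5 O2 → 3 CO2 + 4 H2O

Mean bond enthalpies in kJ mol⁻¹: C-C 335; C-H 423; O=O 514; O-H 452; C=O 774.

ΔH ≈ −1636 kJ

Bonds broken (reactants):
  C-C: 2 × 335 = 670
  C-H: 8 × 423 = 3384
  O=O: 5 × 514 = 2570
  Σ(broken) = 6624 kJ
Bonds formed (products):
  C=O: 6 × 774 = 4644
  O-H: 8 × 452 = 3616
  Σ(formed) = 8260 kJ
ΔH = Σ(broken) − Σ(formed) = 6624 − 8260 = −1636 kJ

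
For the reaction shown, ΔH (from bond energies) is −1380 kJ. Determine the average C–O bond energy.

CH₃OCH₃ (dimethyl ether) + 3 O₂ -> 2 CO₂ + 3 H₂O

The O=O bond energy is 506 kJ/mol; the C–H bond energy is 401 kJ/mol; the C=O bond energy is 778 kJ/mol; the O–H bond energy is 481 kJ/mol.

Let D be the C–O bond energy.
Σ(broken) = 6×401 + 2×D + 3×506 = 3924 + 2D
Σ(formed) = 4×778 + 6×481 = 5998
ΔH = Σ(broken) − Σ(formed) = (3924 + 2D) − (5998) = −2074 + 2D
Setting this equal to −1380 kJ gives 2D = 694, so D = 347 kJ/mol.

D(C–O) ≈ 347 kJ/mol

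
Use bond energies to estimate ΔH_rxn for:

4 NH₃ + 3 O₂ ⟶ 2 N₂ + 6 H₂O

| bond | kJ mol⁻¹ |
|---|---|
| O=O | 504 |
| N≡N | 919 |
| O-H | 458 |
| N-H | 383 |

Bonds broken (reactants):
  N-H: 12 × 383 = 4596
  O=O: 3 × 504 = 1512
  Σ(broken) = 6108 kJ
Bonds formed (products):
  N≡N: 2 × 919 = 1838
  O-H: 12 × 458 = 5496
  Σ(formed) = 7334 kJ
ΔH = Σ(broken) − Σ(formed) = 6108 − 7334 = −1226 kJ

ΔH ≈ −1226 kJ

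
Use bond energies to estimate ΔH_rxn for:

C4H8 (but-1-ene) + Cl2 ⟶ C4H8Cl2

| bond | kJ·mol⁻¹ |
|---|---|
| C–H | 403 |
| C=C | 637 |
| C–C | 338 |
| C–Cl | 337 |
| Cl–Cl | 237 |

ΔH ≈ −138 kJ

Bonds broken (reactants):
  C–C: 2 × 338 = 676
  C–H: 8 × 403 = 3224
  C=C: 1 × 637 = 637
  Cl–Cl: 1 × 237 = 237
  Σ(broken) = 4774 kJ
Bonds formed (products):
  C–C: 3 × 338 = 1014
  C–Cl: 2 × 337 = 674
  C–H: 8 × 403 = 3224
  Σ(formed) = 4912 kJ
ΔH = Σ(broken) − Σ(formed) = 4774 − 4912 = −138 kJ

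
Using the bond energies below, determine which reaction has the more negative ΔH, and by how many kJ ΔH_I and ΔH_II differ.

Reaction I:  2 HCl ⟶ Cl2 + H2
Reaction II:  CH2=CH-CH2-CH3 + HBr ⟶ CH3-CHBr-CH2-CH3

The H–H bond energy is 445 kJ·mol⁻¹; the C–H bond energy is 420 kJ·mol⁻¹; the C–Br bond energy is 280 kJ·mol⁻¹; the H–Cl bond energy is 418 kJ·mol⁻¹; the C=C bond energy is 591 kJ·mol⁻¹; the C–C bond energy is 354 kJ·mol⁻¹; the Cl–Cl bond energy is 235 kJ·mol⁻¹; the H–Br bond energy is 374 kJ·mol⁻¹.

Reaction I:
  Bonds broken (reactants):
    H–Cl: 2 × 418 = 836
    Σ(broken) = 836 kJ
  Bonds formed (products):
    Cl–Cl: 1 × 235 = 235
    H–H: 1 × 445 = 445
    Σ(formed) = 680 kJ
  ΔH_I = 836 − 680 = +156 kJ
Reaction II:
  Bonds broken (reactants):
    C–C: 2 × 354 = 708
    C–H: 8 × 420 = 3360
    C=C: 1 × 591 = 591
    H–Br: 1 × 374 = 374
    Σ(broken) = 5033 kJ
  Bonds formed (products):
    C–Br: 1 × 280 = 280
    C–C: 3 × 354 = 1062
    C–H: 9 × 420 = 3780
    Σ(formed) = 5122 kJ
  ΔH_II = 5033 − 5122 = −89 kJ
ΔH_I − ΔH_II = +245 kJ, so reaction II has the more negative ΔH; |ΔH_I − ΔH_II| = 245 kJ.

Reaction II, by 245 kJ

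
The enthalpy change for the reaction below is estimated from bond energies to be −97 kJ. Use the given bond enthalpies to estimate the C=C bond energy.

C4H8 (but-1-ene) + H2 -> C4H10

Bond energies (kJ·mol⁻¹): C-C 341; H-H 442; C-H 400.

D(C=C) ≈ 602 kJ/mol

Let D be the C=C bond energy.
Σ(broken) = 2×341 + 8×400 + 1×D + 1×442 = 4324 + D
Σ(formed) = 3×341 + 10×400 = 5023
ΔH = Σ(broken) − Σ(formed) = (4324 + D) − (5023) = −699 + D
Setting this equal to −97 kJ gives D = 602 kJ/mol.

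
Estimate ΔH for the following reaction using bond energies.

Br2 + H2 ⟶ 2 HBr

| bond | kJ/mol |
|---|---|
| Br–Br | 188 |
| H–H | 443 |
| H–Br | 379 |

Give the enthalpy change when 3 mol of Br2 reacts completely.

ΔH = −381 kJ

Bonds broken (reactants):
  Br–Br: 1 × 188 = 188
  H–H: 1 × 443 = 443
  Σ(broken) = 631 kJ
Bonds formed (products):
  H–Br: 2 × 379 = 758
  Σ(formed) = 758 kJ
ΔH = Σ(broken) − Σ(formed) = 631 − 758 = −127 kJ
For 3× the reaction as written: 3 × (−127) = −381 kJ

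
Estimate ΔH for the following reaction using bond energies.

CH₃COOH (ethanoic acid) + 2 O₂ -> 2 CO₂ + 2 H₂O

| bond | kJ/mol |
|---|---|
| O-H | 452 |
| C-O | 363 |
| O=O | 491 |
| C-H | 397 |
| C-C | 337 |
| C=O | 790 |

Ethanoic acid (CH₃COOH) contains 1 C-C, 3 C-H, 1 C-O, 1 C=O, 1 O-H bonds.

Bonds broken (reactants):
  C-C: 1 × 337 = 337
  C-H: 3 × 397 = 1191
  C-O: 1 × 363 = 363
  C=O: 1 × 790 = 790
  O-H: 1 × 452 = 452
  O=O: 2 × 491 = 982
  Σ(broken) = 4115 kJ
Bonds formed (products):
  C=O: 4 × 790 = 3160
  O-H: 4 × 452 = 1808
  Σ(formed) = 4968 kJ
ΔH = Σ(broken) − Σ(formed) = 4115 − 4968 = −853 kJ

ΔH ≈ −853 kJ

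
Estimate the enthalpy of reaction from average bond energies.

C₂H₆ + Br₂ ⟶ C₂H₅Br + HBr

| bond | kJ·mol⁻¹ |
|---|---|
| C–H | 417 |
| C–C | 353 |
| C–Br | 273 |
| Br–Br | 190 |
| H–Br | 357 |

Bonds broken (reactants):
  Br–Br: 1 × 190 = 190
  C–C: 1 × 353 = 353
  C–H: 6 × 417 = 2502
  Σ(broken) = 3045 kJ
Bonds formed (products):
  C–Br: 1 × 273 = 273
  C–C: 1 × 353 = 353
  C–H: 5 × 417 = 2085
  H–Br: 1 × 357 = 357
  Σ(formed) = 3068 kJ
ΔH = Σ(broken) − Σ(formed) = 3045 − 3068 = −23 kJ

ΔH ≈ −23 kJ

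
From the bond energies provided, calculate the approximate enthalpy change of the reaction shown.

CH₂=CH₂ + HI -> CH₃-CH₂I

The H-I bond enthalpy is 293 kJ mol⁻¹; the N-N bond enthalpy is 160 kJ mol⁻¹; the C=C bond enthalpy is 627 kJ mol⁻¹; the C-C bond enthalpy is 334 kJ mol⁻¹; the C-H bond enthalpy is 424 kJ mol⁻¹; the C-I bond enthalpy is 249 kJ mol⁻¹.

ΔH ≈ −87 kJ

Bonds broken (reactants):
  C-H: 4 × 424 = 1696
  C=C: 1 × 627 = 627
  H-I: 1 × 293 = 293
  Σ(broken) = 2616 kJ
Bonds formed (products):
  C-C: 1 × 334 = 334
  C-H: 5 × 424 = 2120
  C-I: 1 × 249 = 249
  Σ(formed) = 2703 kJ
ΔH = Σ(broken) − Σ(formed) = 2616 − 2703 = −87 kJ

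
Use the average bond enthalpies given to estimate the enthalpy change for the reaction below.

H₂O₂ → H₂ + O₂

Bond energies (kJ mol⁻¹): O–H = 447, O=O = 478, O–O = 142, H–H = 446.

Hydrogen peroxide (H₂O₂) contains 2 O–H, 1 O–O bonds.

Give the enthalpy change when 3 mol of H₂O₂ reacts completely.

Bonds broken (reactants):
  O–H: 2 × 447 = 894
  O–O: 1 × 142 = 142
  Σ(broken) = 1036 kJ
Bonds formed (products):
  H–H: 1 × 446 = 446
  O=O: 1 × 478 = 478
  Σ(formed) = 924 kJ
ΔH = Σ(broken) − Σ(formed) = 1036 − 924 = +112 kJ
For 3× the reaction as written: 3 × (+112) = +336 kJ

ΔH = +336 kJ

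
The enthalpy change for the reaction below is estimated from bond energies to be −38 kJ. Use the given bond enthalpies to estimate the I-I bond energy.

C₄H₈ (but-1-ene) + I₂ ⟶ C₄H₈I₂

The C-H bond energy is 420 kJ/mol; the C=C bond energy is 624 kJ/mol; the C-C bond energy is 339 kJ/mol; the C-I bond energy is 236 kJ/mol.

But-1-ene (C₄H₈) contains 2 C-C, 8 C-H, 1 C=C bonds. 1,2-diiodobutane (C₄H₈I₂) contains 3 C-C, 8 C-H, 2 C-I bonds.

Let D be the I-I bond energy.
Σ(broken) = 2×339 + 8×420 + 1×624 + 1×D = 4662 + D
Σ(formed) = 3×339 + 8×420 + 2×236 = 4849
ΔH = Σ(broken) − Σ(formed) = (4662 + D) − (4849) = −187 + D
Setting this equal to −38 kJ gives D = 149 kJ/mol.

D(I-I) ≈ 149 kJ/mol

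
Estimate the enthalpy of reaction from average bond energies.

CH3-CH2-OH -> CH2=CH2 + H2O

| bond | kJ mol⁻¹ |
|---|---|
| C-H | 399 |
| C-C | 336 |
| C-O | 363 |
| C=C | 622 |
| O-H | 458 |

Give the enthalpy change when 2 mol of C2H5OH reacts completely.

Bonds broken (reactants):
  C-C: 1 × 336 = 336
  C-H: 5 × 399 = 1995
  C-O: 1 × 363 = 363
  O-H: 1 × 458 = 458
  Σ(broken) = 3152 kJ
Bonds formed (products):
  C-H: 4 × 399 = 1596
  C=C: 1 × 622 = 622
  O-H: 2 × 458 = 916
  Σ(formed) = 3134 kJ
ΔH = Σ(broken) − Σ(formed) = 3152 − 3134 = +18 kJ
For 2× the reaction as written: 2 × (+18) = +36 kJ

ΔH = +36 kJ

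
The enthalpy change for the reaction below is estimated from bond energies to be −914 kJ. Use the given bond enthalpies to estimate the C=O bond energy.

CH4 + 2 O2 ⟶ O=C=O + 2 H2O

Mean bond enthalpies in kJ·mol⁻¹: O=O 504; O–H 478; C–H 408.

Let D be the C=O bond energy.
Σ(broken) = 4×408 + 2×504 = 2640
Σ(formed) = 2×D + 4×478 = 1912 + 2D
ΔH = Σ(broken) − Σ(formed) = (2640) − (1912 + 2D) = +728 − 2D
Setting this equal to −914 kJ gives 2D = 1642, so D = 821 kJ/mol.

D(C=O) ≈ 821 kJ/mol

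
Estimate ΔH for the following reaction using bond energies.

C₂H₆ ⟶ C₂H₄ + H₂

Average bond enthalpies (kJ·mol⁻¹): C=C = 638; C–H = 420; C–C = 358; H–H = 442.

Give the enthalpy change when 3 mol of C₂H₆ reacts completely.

ΔH = +354 kJ

Bonds broken (reactants):
  C–C: 1 × 358 = 358
  C–H: 6 × 420 = 2520
  Σ(broken) = 2878 kJ
Bonds formed (products):
  C–H: 4 × 420 = 1680
  C=C: 1 × 638 = 638
  H–H: 1 × 442 = 442
  Σ(formed) = 2760 kJ
ΔH = Σ(broken) − Σ(formed) = 2878 − 2760 = +118 kJ
For 3× the reaction as written: 3 × (+118) = +354 kJ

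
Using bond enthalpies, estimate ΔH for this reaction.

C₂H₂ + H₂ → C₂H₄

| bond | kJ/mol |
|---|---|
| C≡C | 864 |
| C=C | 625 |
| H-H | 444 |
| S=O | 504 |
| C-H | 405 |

Bonds broken (reactants):
  C≡C: 1 × 864 = 864
  C-H: 2 × 405 = 810
  H-H: 1 × 444 = 444
  Σ(broken) = 2118 kJ
Bonds formed (products):
  C-H: 4 × 405 = 1620
  C=C: 1 × 625 = 625
  Σ(formed) = 2245 kJ
ΔH = Σ(broken) − Σ(formed) = 2118 − 2245 = −127 kJ

ΔH ≈ −127 kJ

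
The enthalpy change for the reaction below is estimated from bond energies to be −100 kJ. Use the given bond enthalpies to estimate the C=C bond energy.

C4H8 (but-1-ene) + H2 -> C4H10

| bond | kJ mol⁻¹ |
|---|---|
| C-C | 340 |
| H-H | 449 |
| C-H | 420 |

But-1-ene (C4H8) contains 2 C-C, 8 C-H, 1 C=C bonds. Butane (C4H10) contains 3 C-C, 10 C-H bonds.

Let D be the C=C bond energy.
Σ(broken) = 2×340 + 8×420 + 1×D + 1×449 = 4489 + D
Σ(formed) = 3×340 + 10×420 = 5220
ΔH = Σ(broken) − Σ(formed) = (4489 + D) − (5220) = −731 + D
Setting this equal to −100 kJ gives D = 631 kJ/mol.

D(C=C) ≈ 631 kJ/mol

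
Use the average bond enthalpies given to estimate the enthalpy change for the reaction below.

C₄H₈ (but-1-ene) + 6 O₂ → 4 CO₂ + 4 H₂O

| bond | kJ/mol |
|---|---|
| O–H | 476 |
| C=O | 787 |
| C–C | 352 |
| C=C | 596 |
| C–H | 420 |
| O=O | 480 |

Bonds broken (reactants):
  C–C: 2 × 352 = 704
  C–H: 8 × 420 = 3360
  C=C: 1 × 596 = 596
  O=O: 6 × 480 = 2880
  Σ(broken) = 7540 kJ
Bonds formed (products):
  C=O: 8 × 787 = 6296
  O–H: 8 × 476 = 3808
  Σ(formed) = 10104 kJ
ΔH = Σ(broken) − Σ(formed) = 7540 − 10104 = −2564 kJ

ΔH ≈ −2564 kJ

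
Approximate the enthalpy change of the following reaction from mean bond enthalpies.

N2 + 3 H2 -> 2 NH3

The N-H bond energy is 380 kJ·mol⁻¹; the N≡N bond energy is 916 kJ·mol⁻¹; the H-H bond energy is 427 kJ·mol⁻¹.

ΔH ≈ −83 kJ

Bonds broken (reactants):
  H-H: 3 × 427 = 1281
  N≡N: 1 × 916 = 916
  Σ(broken) = 2197 kJ
Bonds formed (products):
  N-H: 6 × 380 = 2280
  Σ(formed) = 2280 kJ
ΔH = Σ(broken) − Σ(formed) = 2197 − 2280 = −83 kJ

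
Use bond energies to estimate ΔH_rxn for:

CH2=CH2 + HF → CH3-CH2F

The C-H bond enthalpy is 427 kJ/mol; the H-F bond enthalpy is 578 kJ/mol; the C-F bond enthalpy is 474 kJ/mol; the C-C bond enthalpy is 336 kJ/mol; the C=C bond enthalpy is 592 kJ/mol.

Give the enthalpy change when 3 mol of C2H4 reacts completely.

Bonds broken (reactants):
  C-H: 4 × 427 = 1708
  C=C: 1 × 592 = 592
  H-F: 1 × 578 = 578
  Σ(broken) = 2878 kJ
Bonds formed (products):
  C-C: 1 × 336 = 336
  C-F: 1 × 474 = 474
  C-H: 5 × 427 = 2135
  Σ(formed) = 2945 kJ
ΔH = Σ(broken) − Σ(formed) = 2878 − 2945 = −67 kJ
For 3× the reaction as written: 3 × (−67) = −201 kJ

ΔH = −201 kJ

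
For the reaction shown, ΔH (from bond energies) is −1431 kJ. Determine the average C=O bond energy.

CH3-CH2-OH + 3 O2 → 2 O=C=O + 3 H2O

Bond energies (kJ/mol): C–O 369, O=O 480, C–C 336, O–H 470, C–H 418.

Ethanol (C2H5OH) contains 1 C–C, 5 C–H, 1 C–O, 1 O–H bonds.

D(C=O) ≈ 829 kJ/mol

Let D be the C=O bond energy.
Σ(broken) = 1×336 + 5×418 + 1×369 + 1×470 + 3×480 = 4705
Σ(formed) = 4×D + 6×470 = 2820 + 4D
ΔH = Σ(broken) − Σ(formed) = (4705) − (2820 + 4D) = +1885 − 4D
Setting this equal to −1431 kJ gives 4D = 3316, so D = 829 kJ/mol.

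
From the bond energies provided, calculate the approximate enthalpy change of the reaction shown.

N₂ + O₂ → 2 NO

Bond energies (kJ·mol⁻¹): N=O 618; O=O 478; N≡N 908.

ΔH ≈ +150 kJ

Bonds broken (reactants):
  N≡N: 1 × 908 = 908
  O=O: 1 × 478 = 478
  Σ(broken) = 1386 kJ
Bonds formed (products):
  N=O: 2 × 618 = 1236
  Σ(formed) = 1236 kJ
ΔH = Σ(broken) − Σ(formed) = 1386 − 1236 = +150 kJ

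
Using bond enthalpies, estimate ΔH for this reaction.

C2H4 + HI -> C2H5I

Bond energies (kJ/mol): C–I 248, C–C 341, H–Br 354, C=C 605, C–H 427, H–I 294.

ΔH ≈ −117 kJ

Bonds broken (reactants):
  C–H: 4 × 427 = 1708
  C=C: 1 × 605 = 605
  H–I: 1 × 294 = 294
  Σ(broken) = 2607 kJ
Bonds formed (products):
  C–C: 1 × 341 = 341
  C–H: 5 × 427 = 2135
  C–I: 1 × 248 = 248
  Σ(formed) = 2724 kJ
ΔH = Σ(broken) − Σ(formed) = 2607 − 2724 = −117 kJ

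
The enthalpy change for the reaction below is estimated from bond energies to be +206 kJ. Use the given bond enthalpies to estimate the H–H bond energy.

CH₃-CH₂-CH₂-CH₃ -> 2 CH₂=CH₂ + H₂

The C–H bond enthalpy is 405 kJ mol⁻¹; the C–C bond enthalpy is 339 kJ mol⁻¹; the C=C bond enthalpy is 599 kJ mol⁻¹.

D(H–H) ≈ 423 kJ/mol

Let D be the H–H bond energy.
Σ(broken) = 3×339 + 10×405 = 5067
Σ(formed) = 8×405 + 2×599 + 1×D = 4438 + D
ΔH = Σ(broken) − Σ(formed) = (5067) − (4438 + D) = +629 − D
Setting this equal to +206 kJ gives D = 423 kJ/mol.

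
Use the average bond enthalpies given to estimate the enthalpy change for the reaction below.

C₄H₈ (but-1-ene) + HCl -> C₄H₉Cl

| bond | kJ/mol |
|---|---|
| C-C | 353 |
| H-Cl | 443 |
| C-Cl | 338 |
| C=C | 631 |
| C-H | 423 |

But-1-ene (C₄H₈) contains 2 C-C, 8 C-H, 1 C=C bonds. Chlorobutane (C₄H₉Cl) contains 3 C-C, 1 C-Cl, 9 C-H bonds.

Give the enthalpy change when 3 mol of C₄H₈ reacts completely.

ΔH = −120 kJ

Bonds broken (reactants):
  C-C: 2 × 353 = 706
  C-H: 8 × 423 = 3384
  C=C: 1 × 631 = 631
  H-Cl: 1 × 443 = 443
  Σ(broken) = 5164 kJ
Bonds formed (products):
  C-C: 3 × 353 = 1059
  C-Cl: 1 × 338 = 338
  C-H: 9 × 423 = 3807
  Σ(formed) = 5204 kJ
ΔH = Σ(broken) − Σ(formed) = 5164 − 5204 = −40 kJ
For 3× the reaction as written: 3 × (−40) = −120 kJ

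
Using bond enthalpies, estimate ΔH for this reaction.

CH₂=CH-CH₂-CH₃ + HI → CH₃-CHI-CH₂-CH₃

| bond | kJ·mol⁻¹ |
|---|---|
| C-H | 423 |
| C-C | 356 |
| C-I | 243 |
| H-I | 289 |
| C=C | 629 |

Bonds broken (reactants):
  C-C: 2 × 356 = 712
  C-H: 8 × 423 = 3384
  C=C: 1 × 629 = 629
  H-I: 1 × 289 = 289
  Σ(broken) = 5014 kJ
Bonds formed (products):
  C-C: 3 × 356 = 1068
  C-H: 9 × 423 = 3807
  C-I: 1 × 243 = 243
  Σ(formed) = 5118 kJ
ΔH = Σ(broken) − Σ(formed) = 5014 − 5118 = −104 kJ

ΔH ≈ −104 kJ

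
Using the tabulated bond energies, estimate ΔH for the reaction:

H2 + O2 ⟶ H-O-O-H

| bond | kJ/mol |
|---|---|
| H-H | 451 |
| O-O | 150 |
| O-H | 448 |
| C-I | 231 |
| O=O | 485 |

ΔH ≈ −110 kJ

Bonds broken (reactants):
  H-H: 1 × 451 = 451
  O=O: 1 × 485 = 485
  Σ(broken) = 936 kJ
Bonds formed (products):
  O-H: 2 × 448 = 896
  O-O: 1 × 150 = 150
  Σ(formed) = 1046 kJ
ΔH = Σ(broken) − Σ(formed) = 936 − 1046 = −110 kJ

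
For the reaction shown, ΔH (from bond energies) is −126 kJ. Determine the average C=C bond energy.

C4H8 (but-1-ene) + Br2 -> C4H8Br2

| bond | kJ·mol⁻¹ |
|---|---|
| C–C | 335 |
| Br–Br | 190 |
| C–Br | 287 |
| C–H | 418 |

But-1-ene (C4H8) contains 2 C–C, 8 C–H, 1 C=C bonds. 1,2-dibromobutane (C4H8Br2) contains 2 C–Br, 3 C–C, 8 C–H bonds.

D(C=C) ≈ 593 kJ/mol

Let D be the C=C bond energy.
Σ(broken) = 1×190 + 2×335 + 8×418 + 1×D = 4204 + D
Σ(formed) = 2×287 + 3×335 + 8×418 = 4923
ΔH = Σ(broken) − Σ(formed) = (4204 + D) − (4923) = −719 + D
Setting this equal to −126 kJ gives D = 593 kJ/mol.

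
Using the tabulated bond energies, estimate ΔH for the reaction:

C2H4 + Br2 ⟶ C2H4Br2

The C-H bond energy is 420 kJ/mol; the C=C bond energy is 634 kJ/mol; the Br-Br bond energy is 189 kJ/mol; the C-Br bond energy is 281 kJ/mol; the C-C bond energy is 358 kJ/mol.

Bonds broken (reactants):
  Br-Br: 1 × 189 = 189
  C-H: 4 × 420 = 1680
  C=C: 1 × 634 = 634
  Σ(broken) = 2503 kJ
Bonds formed (products):
  C-Br: 2 × 281 = 562
  C-C: 1 × 358 = 358
  C-H: 4 × 420 = 1680
  Σ(formed) = 2600 kJ
ΔH = Σ(broken) − Σ(formed) = 2503 − 2600 = −97 kJ

ΔH ≈ −97 kJ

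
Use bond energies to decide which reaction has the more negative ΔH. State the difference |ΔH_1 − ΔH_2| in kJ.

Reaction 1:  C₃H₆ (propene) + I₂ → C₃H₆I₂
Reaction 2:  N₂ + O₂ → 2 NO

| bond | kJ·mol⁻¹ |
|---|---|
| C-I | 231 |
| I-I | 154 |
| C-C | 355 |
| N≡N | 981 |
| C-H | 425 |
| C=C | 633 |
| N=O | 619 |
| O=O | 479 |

Reaction 1, by 252 kJ

Reaction 1:
  Bonds broken (reactants):
    C-C: 1 × 355 = 355
    C-H: 6 × 425 = 2550
    C=C: 1 × 633 = 633
    I-I: 1 × 154 = 154
    Σ(broken) = 3692 kJ
  Bonds formed (products):
    C-C: 2 × 355 = 710
    C-H: 6 × 425 = 2550
    C-I: 2 × 231 = 462
    Σ(formed) = 3722 kJ
  ΔH_1 = 3692 − 3722 = −30 kJ
Reaction 2:
  Bonds broken (reactants):
    N≡N: 1 × 981 = 981
    O=O: 1 × 479 = 479
    Σ(broken) = 1460 kJ
  Bonds formed (products):
    N=O: 2 × 619 = 1238
    Σ(formed) = 1238 kJ
  ΔH_2 = 1460 − 1238 = +222 kJ
ΔH_1 − ΔH_2 = −252 kJ, so reaction 1 has the more negative ΔH; |ΔH_1 − ΔH_2| = 252 kJ.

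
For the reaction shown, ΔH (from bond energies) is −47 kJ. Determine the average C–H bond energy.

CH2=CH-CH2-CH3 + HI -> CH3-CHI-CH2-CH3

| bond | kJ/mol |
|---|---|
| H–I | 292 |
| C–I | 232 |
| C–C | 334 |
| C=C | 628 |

Let D be the C–H bond energy.
Σ(broken) = 2×334 + 8×D + 1×628 + 1×292 = 1588 + 8D
Σ(formed) = 3×334 + 9×D + 1×232 = 1234 + 9D
ΔH = Σ(broken) − Σ(formed) = (1588 + 8D) − (1234 + 9D) = +354 − D
Setting this equal to −47 kJ gives D = 401 kJ/mol.

D(C–H) ≈ 401 kJ/mol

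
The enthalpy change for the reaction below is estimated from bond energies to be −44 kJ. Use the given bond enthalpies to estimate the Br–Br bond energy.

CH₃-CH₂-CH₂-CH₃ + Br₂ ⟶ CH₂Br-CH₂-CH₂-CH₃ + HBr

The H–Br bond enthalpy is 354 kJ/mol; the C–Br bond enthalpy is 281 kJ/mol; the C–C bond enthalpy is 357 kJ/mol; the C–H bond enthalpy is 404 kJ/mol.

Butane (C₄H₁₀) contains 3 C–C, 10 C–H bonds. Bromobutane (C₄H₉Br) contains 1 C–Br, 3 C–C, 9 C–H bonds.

D(Br–Br) ≈ 187 kJ/mol

Let D be the Br–Br bond energy.
Σ(broken) = 1×D + 3×357 + 10×404 = 5111 + D
Σ(formed) = 1×281 + 3×357 + 9×404 + 1×354 = 5342
ΔH = Σ(broken) − Σ(formed) = (5111 + D) − (5342) = −231 + D
Setting this equal to −44 kJ gives D = 187 kJ/mol.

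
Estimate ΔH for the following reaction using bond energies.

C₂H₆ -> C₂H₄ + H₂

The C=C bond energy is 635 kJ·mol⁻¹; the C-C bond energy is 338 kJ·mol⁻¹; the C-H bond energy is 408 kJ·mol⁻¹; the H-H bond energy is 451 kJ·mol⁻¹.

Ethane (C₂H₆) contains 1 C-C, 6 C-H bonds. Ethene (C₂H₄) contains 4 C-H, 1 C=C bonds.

Bonds broken (reactants):
  C-C: 1 × 338 = 338
  C-H: 6 × 408 = 2448
  Σ(broken) = 2786 kJ
Bonds formed (products):
  C-H: 4 × 408 = 1632
  C=C: 1 × 635 = 635
  H-H: 1 × 451 = 451
  Σ(formed) = 2718 kJ
ΔH = Σ(broken) − Σ(formed) = 2786 − 2718 = +68 kJ

ΔH ≈ +68 kJ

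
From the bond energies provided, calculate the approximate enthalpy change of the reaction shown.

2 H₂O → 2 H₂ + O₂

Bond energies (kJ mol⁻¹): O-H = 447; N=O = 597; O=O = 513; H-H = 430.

ΔH ≈ +415 kJ

Bonds broken (reactants):
  O-H: 4 × 447 = 1788
  Σ(broken) = 1788 kJ
Bonds formed (products):
  H-H: 2 × 430 = 860
  O=O: 1 × 513 = 513
  Σ(formed) = 1373 kJ
ΔH = Σ(broken) − Σ(formed) = 1788 − 1373 = +415 kJ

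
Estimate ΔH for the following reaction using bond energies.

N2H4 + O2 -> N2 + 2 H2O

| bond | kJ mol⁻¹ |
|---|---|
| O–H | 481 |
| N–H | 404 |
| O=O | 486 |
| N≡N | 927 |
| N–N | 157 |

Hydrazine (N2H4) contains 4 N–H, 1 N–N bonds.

ΔH ≈ −592 kJ

Bonds broken (reactants):
  N–H: 4 × 404 = 1616
  N–N: 1 × 157 = 157
  O=O: 1 × 486 = 486
  Σ(broken) = 2259 kJ
Bonds formed (products):
  N≡N: 1 × 927 = 927
  O–H: 4 × 481 = 1924
  Σ(formed) = 2851 kJ
ΔH = Σ(broken) − Σ(formed) = 2259 − 2851 = −592 kJ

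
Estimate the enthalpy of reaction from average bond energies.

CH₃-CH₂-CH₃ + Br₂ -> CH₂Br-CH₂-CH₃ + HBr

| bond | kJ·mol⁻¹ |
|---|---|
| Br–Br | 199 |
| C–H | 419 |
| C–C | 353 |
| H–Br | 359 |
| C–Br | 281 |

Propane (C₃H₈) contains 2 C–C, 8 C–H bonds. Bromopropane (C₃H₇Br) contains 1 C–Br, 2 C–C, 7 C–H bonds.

Bonds broken (reactants):
  Br–Br: 1 × 199 = 199
  C–C: 2 × 353 = 706
  C–H: 8 × 419 = 3352
  Σ(broken) = 4257 kJ
Bonds formed (products):
  C–Br: 1 × 281 = 281
  C–C: 2 × 353 = 706
  C–H: 7 × 419 = 2933
  H–Br: 1 × 359 = 359
  Σ(formed) = 4279 kJ
ΔH = Σ(broken) − Σ(formed) = 4257 − 4279 = −22 kJ

ΔH ≈ −22 kJ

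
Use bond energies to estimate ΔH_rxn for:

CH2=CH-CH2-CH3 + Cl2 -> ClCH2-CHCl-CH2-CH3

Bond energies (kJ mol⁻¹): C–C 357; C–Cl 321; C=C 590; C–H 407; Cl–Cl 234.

Bonds broken (reactants):
  C–C: 2 × 357 = 714
  C–H: 8 × 407 = 3256
  C=C: 1 × 590 = 590
  Cl–Cl: 1 × 234 = 234
  Σ(broken) = 4794 kJ
Bonds formed (products):
  C–C: 3 × 357 = 1071
  C–Cl: 2 × 321 = 642
  C–H: 8 × 407 = 3256
  Σ(formed) = 4969 kJ
ΔH = Σ(broken) − Σ(formed) = 4794 − 4969 = −175 kJ

ΔH ≈ −175 kJ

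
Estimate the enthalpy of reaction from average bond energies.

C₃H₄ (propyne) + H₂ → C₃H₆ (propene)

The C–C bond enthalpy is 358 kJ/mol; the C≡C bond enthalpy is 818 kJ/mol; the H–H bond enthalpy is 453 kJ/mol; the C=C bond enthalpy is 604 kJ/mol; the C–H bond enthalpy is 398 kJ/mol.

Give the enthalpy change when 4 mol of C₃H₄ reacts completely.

Bonds broken (reactants):
  C≡C: 1 × 818 = 818
  C–C: 1 × 358 = 358
  C–H: 4 × 398 = 1592
  H–H: 1 × 453 = 453
  Σ(broken) = 3221 kJ
Bonds formed (products):
  C–C: 1 × 358 = 358
  C–H: 6 × 398 = 2388
  C=C: 1 × 604 = 604
  Σ(formed) = 3350 kJ
ΔH = Σ(broken) − Σ(formed) = 3221 − 3350 = −129 kJ
For 4× the reaction as written: 4 × (−129) = −516 kJ

ΔH = −516 kJ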